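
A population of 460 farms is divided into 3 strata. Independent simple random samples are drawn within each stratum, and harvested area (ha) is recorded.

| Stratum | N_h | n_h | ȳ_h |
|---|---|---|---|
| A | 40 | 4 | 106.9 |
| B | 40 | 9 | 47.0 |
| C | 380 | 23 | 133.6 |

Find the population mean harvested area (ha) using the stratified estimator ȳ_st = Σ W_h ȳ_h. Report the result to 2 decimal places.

N = Σ N_h = 460. Stratum weights W_h = N_h/N.
ȳ_st = (40·106.9 + 40·47.0 + 380·133.6) / 460 = 123.7478

ȳ_st ≈ 123.75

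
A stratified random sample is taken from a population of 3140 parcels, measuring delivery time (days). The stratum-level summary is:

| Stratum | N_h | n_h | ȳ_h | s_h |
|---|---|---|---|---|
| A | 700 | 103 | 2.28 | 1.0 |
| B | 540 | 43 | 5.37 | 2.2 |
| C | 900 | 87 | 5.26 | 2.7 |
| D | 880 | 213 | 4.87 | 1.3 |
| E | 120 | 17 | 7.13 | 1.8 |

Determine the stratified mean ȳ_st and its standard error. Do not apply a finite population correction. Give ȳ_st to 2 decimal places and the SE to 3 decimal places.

ȳ_st = Σ W_h ȳ_h = (700·2.28 + 540·5.37 + 900·5.26 + 880·4.87 + 120·7.13)/3140 = 4.57675
V̂(ȳ_st) = Σ W_h² s_h²/n_h, with W_h = N_h/N and N = 3140:
  stratum A: (700/3140)²·1.0²/103 = 0.000482502
  stratum B: (540/3140)²·2.2²/43 = 0.00332893
  stratum C: (900/3140)²·2.7²/87 = 0.00688389
  stratum D: (880/3140)²·1.3²/213 = 0.000623179
  stratum E: (120/3140)²·1.8²/17 = 0.000278355
V̂(ȳ_st) = 0.0115969
SE(ȳ_st) = √0.0115969 = 0.107689

ȳ_st ≈ 4.58, SE ≈ 0.108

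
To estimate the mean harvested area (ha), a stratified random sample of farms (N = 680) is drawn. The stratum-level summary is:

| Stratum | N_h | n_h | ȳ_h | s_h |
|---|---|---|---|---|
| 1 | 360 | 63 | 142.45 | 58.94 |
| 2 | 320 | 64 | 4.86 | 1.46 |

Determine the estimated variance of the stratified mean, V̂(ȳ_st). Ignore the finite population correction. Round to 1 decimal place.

V̂(ȳ_st) = Σ W_h² s_h²/n_h, with W_h = N_h/N and N = 680:
  stratum 1: (360/680)²·58.94²/63 = 15.4549
  stratum 2: (320/680)²·1.46²/64 = 0.00737578
V̂(ȳ_st) = 15.4623

V̂(ȳ_st) ≈ 15.5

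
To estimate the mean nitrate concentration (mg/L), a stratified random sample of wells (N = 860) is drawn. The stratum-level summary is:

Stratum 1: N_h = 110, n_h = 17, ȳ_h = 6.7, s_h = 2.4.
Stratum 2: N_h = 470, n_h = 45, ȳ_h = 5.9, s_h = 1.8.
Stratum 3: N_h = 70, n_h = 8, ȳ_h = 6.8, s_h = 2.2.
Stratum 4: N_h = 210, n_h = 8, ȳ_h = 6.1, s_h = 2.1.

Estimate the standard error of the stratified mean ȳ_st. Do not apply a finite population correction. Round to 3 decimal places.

SE(ȳ_st) ≈ 0.253

V̂(ȳ_st) = Σ W_h² s_h²/n_h, with W_h = N_h/N and N = 860:
  stratum 1: (110/860)²·2.4²/17 = 0.00554322
  stratum 2: (470/860)²·1.8²/45 = 0.0215046
  stratum 3: (70/860)²·2.2²/8 = 0.00400825
  stratum 4: (210/860)²·2.1²/8 = 0.0328693
V̂(ȳ_st) = 0.0639254
SE(ȳ_st) = √0.0639254 = 0.252835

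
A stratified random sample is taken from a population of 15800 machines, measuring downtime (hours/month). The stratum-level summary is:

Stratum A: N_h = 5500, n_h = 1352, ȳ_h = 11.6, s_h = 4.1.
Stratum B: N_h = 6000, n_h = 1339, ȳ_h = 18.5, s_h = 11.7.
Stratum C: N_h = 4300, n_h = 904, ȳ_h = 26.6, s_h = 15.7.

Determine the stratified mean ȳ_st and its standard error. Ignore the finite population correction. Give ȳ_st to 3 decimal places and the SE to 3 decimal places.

ȳ_st = Σ W_h ȳ_h = (5500·11.6 + 6000·18.5 + 4300·26.6)/15800 = 18.30253
V̂(ȳ_st) = Σ W_h² s_h²/n_h, with W_h = N_h/N and N = 15800:
  stratum A: (5500/15800)²·4.1²/1352 = 0.00150661
  stratum B: (6000/15800)²·11.7²/1339 = 0.0147428
  stratum C: (4300/15800)²·15.7²/904 = 0.0201955
V̂(ȳ_st) = 0.0364449
SE(ȳ_st) = √0.0364449 = 0.190905

ȳ_st ≈ 18.303, SE ≈ 0.191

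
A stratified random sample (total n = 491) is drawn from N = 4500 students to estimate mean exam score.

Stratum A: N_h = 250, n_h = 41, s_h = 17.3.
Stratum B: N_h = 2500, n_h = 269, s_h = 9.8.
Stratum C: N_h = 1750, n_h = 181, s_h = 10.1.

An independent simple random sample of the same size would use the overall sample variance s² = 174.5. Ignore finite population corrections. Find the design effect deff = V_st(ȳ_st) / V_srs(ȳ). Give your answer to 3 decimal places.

deff ≈ 0.613

V̂(ȳ_st) = Σ W_h² s_h²/n_h, with W_h = N_h/N and N = 4500:
  stratum A: (250/4500)²·17.3²/41 = 0.0225301
  stratum B: (2500/4500)²·9.8²/269 = 0.110193
  stratum C: (1750/4500)²·10.1²/181 = 0.0852345
V_st = 0.217958
V_srs = s²/n = 174.5/491 = 0.355397
deff = V_st / V_srs = 0.217958/0.355397 = 0.6133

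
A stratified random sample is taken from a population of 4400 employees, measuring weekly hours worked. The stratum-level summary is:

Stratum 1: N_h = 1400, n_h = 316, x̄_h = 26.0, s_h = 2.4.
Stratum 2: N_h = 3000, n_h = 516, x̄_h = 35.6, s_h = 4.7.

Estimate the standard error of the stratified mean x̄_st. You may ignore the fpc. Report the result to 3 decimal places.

V̂(x̄_st) = Σ W_h² s_h²/n_h, with W_h = N_h/N and N = 4400:
  stratum 1: (1400/4400)²·2.4²/316 = 0.00184538
  stratum 2: (3000/4400)²·4.7²/516 = 0.0199014
V̂(x̄_st) = 0.0217468
SE(x̄_st) = √0.0217468 = 0.147468

SE(x̄_st) ≈ 0.147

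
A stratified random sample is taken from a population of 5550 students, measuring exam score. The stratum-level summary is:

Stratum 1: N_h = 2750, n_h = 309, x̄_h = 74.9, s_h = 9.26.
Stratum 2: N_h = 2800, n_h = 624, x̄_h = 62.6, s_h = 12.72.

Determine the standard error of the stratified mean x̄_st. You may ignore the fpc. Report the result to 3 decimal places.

V̂(x̄_st) = Σ W_h² s_h²/n_h, with W_h = N_h/N and N = 5550:
  stratum 1: (2750/5550)²·9.26²/309 = 0.0681307
  stratum 2: (2800/5550)²·12.72²/624 = 0.0659963
V̂(x̄_st) = 0.134127
SE(x̄_st) = √0.134127 = 0.366234

SE(x̄_st) ≈ 0.366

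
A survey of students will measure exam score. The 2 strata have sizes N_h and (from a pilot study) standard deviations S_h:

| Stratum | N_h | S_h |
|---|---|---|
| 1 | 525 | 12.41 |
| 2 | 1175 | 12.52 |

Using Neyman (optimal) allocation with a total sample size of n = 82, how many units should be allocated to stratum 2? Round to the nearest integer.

Neyman allocation: n_h = n · N_h S_h / Σ N_i S_i, with n = 82.
  stratum 1: N_h·S_h = 525·12.41 = 6515.25
  stratum 2: N_h·S_h = 1175·12.52 = 14711.00
Σ N_h S_h = 21226.25
n for stratum 2 = 82·14711.00/21226.25 = 56.831 → 57

57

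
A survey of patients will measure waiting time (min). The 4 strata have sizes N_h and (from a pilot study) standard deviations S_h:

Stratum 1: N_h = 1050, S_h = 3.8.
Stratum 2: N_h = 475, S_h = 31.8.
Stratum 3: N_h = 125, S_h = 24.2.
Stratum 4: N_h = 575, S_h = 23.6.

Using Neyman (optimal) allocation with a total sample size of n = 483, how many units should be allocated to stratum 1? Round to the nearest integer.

Neyman allocation: n_h = n · N_h S_h / Σ N_i S_i, with n = 483.
  stratum 1: N_h·S_h = 1050·3.8 = 3990.00
  stratum 2: N_h·S_h = 475·31.8 = 15105.00
  stratum 3: N_h·S_h = 125·24.2 = 3025.00
  stratum 4: N_h·S_h = 575·23.6 = 13570.00
Σ N_h S_h = 35690.00
n for stratum 1 = 483·3990.00/35690.00 = 53.997 → 54

54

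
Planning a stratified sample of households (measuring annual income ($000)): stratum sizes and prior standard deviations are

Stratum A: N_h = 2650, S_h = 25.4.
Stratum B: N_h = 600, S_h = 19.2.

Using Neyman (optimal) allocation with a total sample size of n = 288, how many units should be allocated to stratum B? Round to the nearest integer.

Neyman allocation: n_h = n · N_h S_h / Σ N_i S_i, with n = 288.
  stratum A: N_h·S_h = 2650·25.4 = 67310.00
  stratum B: N_h·S_h = 600·19.2 = 11520.00
Σ N_h S_h = 78830.00
n for stratum B = 288·11520.00/78830.00 = 42.088 → 42

42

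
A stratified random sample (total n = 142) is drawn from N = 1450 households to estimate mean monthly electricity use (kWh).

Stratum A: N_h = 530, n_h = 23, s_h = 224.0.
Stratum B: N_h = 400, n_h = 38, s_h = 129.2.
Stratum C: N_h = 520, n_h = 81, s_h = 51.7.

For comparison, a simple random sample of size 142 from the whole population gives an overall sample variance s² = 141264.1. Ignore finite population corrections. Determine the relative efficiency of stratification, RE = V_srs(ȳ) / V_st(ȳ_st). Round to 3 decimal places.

V̂(ȳ_st) = Σ W_h² s_h²/n_h, with W_h = N_h/N and N = 1450:
  stratum A: (530/1450)²·224.0²/23 = 291.463
  stratum B: (400/1450)²·129.2²/38 = 33.4292
  stratum C: (520/1450)²·51.7²/81 = 4.24392
V_st = 329.136
V_srs = s²/n = 141264.1/142 = 994.818
Relative efficiency = V_srs / V_st = 994.818/329.136 = 3.0225

RE ≈ 3.023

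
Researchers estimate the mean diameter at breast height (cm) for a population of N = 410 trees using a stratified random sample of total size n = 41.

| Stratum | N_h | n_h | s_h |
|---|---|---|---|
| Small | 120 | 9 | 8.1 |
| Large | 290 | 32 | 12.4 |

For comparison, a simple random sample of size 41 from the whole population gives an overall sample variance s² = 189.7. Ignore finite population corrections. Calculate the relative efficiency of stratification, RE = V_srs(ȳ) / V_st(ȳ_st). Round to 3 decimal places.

RE ≈ 1.528

V̂(ȳ_st) = Σ W_h² s_h²/n_h, with W_h = N_h/N and N = 410:
  stratum Small: (120/410)²·8.1²/9 = 0.624485
  stratum Large: (290/410)²·12.4²/32 = 2.40393
V_st = 3.02841
V_srs = s²/n = 189.7/41 = 4.62683
Relative efficiency = V_srs / V_st = 4.62683/3.02841 = 1.5278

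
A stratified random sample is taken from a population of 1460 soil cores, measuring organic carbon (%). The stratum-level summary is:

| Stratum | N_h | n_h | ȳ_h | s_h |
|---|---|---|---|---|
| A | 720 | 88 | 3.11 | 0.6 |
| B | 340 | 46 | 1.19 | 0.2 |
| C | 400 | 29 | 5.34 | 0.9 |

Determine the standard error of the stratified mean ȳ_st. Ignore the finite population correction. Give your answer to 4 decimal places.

V̂(ȳ_st) = Σ W_h² s_h²/n_h, with W_h = N_h/N and N = 1460:
  stratum A: (720/1460)²·0.6²/88 = 0.000994899
  stratum B: (340/1460)²·0.2²/46 = 4.71579e-05
  stratum C: (400/1460)²·0.9²/29 = 0.00209653
V̂(ȳ_st) = 0.00313859
SE(ȳ_st) = √0.00313859 = 0.0560231

SE(ȳ_st) ≈ 0.0560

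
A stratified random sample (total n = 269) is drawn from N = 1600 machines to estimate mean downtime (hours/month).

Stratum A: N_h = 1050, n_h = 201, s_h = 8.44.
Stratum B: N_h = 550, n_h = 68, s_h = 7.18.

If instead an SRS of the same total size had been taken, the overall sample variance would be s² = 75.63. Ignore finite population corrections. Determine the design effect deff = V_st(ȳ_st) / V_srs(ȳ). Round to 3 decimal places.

V̂(ȳ_st) = Σ W_h² s_h²/n_h, with W_h = N_h/N and N = 1600:
  stratum A: (1050/1600)²·8.44²/201 = 0.152626
  stratum B: (550/1600)²·7.18²/68 = 0.089583
V_st = 0.242209
V_srs = s²/n = 75.63/269 = 0.281152
deff = V_st / V_srs = 0.242209/0.281152 = 0.8615

deff ≈ 0.861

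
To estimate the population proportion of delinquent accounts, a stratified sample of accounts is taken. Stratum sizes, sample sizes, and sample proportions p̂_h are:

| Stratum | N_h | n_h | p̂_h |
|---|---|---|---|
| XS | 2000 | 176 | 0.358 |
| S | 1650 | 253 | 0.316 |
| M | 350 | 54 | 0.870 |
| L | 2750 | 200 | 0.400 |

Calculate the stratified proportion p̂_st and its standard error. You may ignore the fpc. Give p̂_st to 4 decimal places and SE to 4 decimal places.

N = 6750; stratum weights W_h = N_h/N.
p̂_st = Σ W_h p̂_h = (2000·0.358 + 1650·0.316 + 350·0.870 + 2750·0.400)/6750 = 0.39139
V̂(p̂_st) = Σ W_h² p̂_h(1−p̂_h)/(n_h−1):
  stratum XS: (2000/6750)²·0.358·0.642/175 = 0.000115301
  stratum S: (1650/6750)²·0.316·0.684/252 = 5.12511e-05
  stratum M: (350/6750)²·0.870·0.130/53 = 5.7374e-06
  stratum L: (2750/6750)²·0.400·0.600/199 = 0.000200178
V̂(p̂_st) = 0.000372467; SE = √V̂ = 0.0192994

p̂_st ≈ 0.3914, SE ≈ 0.0193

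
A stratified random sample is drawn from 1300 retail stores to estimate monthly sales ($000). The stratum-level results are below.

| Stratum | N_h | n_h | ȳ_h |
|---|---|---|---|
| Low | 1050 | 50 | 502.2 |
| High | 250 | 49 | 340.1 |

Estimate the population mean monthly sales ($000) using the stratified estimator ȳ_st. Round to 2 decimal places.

N = Σ N_h = 1300. Stratum weights W_h = N_h/N.
ȳ_st = (1050·502.2 + 250·340.1) / 1300 = 471.0269

ȳ_st ≈ 471.03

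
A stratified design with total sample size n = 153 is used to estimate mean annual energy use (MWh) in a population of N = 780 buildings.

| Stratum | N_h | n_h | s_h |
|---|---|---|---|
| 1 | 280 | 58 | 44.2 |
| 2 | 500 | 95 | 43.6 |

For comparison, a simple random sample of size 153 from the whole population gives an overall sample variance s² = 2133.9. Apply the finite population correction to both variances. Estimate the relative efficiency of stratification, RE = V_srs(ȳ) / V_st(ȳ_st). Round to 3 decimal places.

V̂(ȳ_st) = Σ W_h² (1 − n_h/N_h) s_h²/n_h, with W_h = N_h/N and N = 780:
  stratum 1: (280/780)²·(1 − 58/280)·44.2²/58 = 3.44143
  stratum 2: (500/780)²·(1 − 95/500)·43.6²/95 = 6.66017
V_st = 10.1016
V_srs = (1 − 153/780)·2133.9/153 = 11.2113
Relative efficiency = V_srs / V_st = 11.2113/10.1016 = 1.1099

RE ≈ 1.110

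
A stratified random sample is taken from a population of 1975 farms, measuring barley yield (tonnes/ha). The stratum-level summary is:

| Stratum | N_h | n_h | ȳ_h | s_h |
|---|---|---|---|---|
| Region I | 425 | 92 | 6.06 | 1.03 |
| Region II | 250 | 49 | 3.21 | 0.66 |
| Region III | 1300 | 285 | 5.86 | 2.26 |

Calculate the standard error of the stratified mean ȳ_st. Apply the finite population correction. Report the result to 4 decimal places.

SE(ȳ_st) ≈ 0.0812

V̂(ȳ_st) = Σ W_h² (1 − n_h/N_h) s_h²/n_h, with W_h = N_h/N and N = 1975:
  stratum Region I: (425/1975)²·(1 − 92/425)·1.03²/92 = 0.000418394
  stratum Region II: (250/1975)²·(1 − 49/250)·0.66²/49 = 0.000114523
  stratum Region III: (1300/1975)²·(1 − 285/1300)·2.26²/285 = 0.00606244
V̂(ȳ_st) = 0.00659535
SE(ȳ_st) = √0.00659535 = 0.0812118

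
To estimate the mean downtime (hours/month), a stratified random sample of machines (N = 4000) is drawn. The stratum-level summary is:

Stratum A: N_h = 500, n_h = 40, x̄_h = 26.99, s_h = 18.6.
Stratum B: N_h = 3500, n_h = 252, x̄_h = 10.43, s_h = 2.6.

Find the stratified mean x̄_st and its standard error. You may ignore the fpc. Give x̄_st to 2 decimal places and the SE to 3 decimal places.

x̄_st = Σ W_h x̄_h = (500·26.99 + 3500·10.43)/4000 = 12.50000
V̂(x̄_st) = Σ W_h² s_h²/n_h, with W_h = N_h/N and N = 4000:
  stratum A: (500/4000)²·18.6²/40 = 0.135141
  stratum B: (3500/4000)²·2.6²/252 = 0.0205382
V̂(x̄_st) = 0.155679
SE(x̄_st) = √0.155679 = 0.394562

x̄_st ≈ 12.50, SE ≈ 0.395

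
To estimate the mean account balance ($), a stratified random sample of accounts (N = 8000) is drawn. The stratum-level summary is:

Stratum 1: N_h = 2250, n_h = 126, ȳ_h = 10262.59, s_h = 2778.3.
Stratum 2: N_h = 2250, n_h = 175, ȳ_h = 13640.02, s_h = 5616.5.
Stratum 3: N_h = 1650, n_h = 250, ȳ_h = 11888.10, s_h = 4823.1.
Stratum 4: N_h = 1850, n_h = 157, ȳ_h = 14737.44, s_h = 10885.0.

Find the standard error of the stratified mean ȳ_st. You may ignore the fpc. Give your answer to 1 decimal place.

SE(ȳ_st) ≈ 251.8

V̂(ȳ_st) = Σ W_h² s_h²/n_h, with W_h = N_h/N and N = 8000:
  stratum 1: (2250/8000)²·2778.3²/126 = 4845.88
  stratum 2: (2250/8000)²·5616.5²/175 = 14258.7
  stratum 3: (1650/8000)²·4823.1²/250 = 3958.22
  stratum 4: (1850/8000)²·10885.0²/157 = 40357.2
V̂(ȳ_st) = 63419.9
SE(ȳ_st) = √63419.9 = 251.833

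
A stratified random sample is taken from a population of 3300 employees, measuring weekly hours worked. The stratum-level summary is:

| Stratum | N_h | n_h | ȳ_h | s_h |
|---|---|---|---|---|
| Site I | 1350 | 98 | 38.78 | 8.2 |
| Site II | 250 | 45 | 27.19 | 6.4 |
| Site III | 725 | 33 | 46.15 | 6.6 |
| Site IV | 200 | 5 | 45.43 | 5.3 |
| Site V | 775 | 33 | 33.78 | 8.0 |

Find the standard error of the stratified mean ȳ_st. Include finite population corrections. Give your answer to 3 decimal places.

SE(ȳ_st) ≈ 0.542

V̂(ȳ_st) = Σ W_h² (1 − n_h/N_h) s_h²/n_h, with W_h = N_h/N and N = 3300:
  stratum Site I: (1350/3300)²·(1 − 98/1350)·8.2²/98 = 0.106491
  stratum Site II: (250/3300)²·(1 − 45/250)·6.4²/45 = 0.00428364
  stratum Site III: (725/3300)²·(1 − 33/725)·6.6²/33 = 0.0608121
  stratum Site IV: (200/3300)²·(1 − 5/200)·5.3²/5 = 0.0201196
  stratum Site V: (775/3300)²·(1 − 33/775)·8.0²/33 = 0.10241
V̂(ȳ_st) = 0.294116
SE(ȳ_st) = √0.294116 = 0.542325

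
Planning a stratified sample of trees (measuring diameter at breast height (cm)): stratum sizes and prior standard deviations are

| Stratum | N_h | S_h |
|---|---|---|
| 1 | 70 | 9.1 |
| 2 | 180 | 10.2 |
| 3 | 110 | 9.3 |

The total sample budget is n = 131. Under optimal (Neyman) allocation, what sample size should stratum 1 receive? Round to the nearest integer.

Neyman allocation: n_h = n · N_h S_h / Σ N_i S_i, with n = 131.
  stratum 1: N_h·S_h = 70·9.1 = 637.00
  stratum 2: N_h·S_h = 180·10.2 = 1836.00
  stratum 3: N_h·S_h = 110·9.3 = 1023.00
Σ N_h S_h = 3496.00
n for stratum 1 = 131·637.00/3496.00 = 23.869 → 24

24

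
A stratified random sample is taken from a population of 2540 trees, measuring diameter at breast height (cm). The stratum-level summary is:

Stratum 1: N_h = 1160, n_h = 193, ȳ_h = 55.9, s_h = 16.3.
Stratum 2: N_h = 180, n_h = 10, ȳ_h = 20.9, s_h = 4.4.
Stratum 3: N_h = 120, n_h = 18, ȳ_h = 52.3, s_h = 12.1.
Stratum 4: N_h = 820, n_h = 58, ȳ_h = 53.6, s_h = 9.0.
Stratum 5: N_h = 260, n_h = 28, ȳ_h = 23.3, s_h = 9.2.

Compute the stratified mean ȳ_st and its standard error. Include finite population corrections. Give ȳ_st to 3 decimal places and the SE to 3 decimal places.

ȳ_st ≈ 49.170, SE ≈ 0.654

ȳ_st = Σ W_h ȳ_h = (1160·55.9 + 180·20.9 + 120·52.3 + 820·53.6 + 260·23.3)/2540 = 49.17008
V̂(ȳ_st) = Σ W_h² (1 − n_h/N_h) s_h²/n_h, with W_h = N_h/N and N = 2540:
  stratum 1: (1160/2540)²·(1 − 193/1160)·16.3²/193 = 0.239351
  stratum 2: (180/2540)²·(1 − 10/180)·4.4²/10 = 0.00918247
  stratum 3: (120/2540)²·(1 − 18/120)·12.1²/18 = 0.0154316
  stratum 4: (820/2540)²·(1 − 58/820)·9.0²/58 = 0.135257
  stratum 5: (260/2540)²·(1 − 28/260)·9.2²/28 = 0.0282626
V̂(ȳ_st) = 0.427484
SE(ȳ_st) = √0.427484 = 0.653823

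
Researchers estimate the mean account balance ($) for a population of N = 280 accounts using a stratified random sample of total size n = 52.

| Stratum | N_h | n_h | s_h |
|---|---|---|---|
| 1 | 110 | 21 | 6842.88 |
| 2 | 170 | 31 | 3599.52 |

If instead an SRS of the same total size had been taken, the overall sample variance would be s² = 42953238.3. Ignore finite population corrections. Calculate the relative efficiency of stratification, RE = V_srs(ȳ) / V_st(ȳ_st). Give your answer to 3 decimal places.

V̂(ȳ_st) = Σ W_h² s_h²/n_h, with W_h = N_h/N and N = 280:
  stratum 1: (110/280)²·6842.88²/21 = 344134
  stratum 2: (170/280)²·3599.52²/31 = 154067
V_st = 498201
V_srs = s²/n = 42953238.3/52 = 826024
Relative efficiency = V_srs / V_st = 826024/498201 = 1.6580

RE ≈ 1.658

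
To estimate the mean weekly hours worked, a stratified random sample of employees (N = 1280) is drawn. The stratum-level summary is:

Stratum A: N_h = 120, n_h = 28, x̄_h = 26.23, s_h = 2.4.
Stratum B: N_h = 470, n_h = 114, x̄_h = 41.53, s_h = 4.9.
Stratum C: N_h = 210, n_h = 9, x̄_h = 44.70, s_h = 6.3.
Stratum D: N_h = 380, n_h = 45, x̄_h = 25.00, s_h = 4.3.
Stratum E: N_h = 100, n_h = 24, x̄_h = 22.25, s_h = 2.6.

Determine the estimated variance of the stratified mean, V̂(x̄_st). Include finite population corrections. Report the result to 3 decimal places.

V̂(x̄_st) = Σ W_h² (1 − n_h/N_h) s_h²/n_h, with W_h = N_h/N and N = 1280:
  stratum A: (120/1280)²·(1 − 28/120)·2.4²/28 = 0.00138616
  stratum B: (470/1280)²·(1 − 114/470)·4.9²/114 = 0.0215088
  stratum C: (210/1280)²·(1 − 9/210)·6.3²/9 = 0.113615
  stratum D: (380/1280)²·(1 − 45/380)·4.3²/45 = 0.0319251
  stratum E: (100/1280)²·(1 − 24/100)·2.6²/24 = 0.00130656
V̂(x̄_st) = 0.169741

V̂(x̄_st) ≈ 0.170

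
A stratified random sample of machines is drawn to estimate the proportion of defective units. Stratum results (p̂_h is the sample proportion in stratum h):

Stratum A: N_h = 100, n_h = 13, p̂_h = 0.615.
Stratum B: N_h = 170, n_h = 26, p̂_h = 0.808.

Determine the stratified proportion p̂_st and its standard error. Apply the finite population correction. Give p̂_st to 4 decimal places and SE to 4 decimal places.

N = 270; stratum weights W_h = N_h/N.
p̂_st = Σ W_h p̂_h = (100·0.615 + 170·0.808)/270 = 0.73652
V̂(p̂_st) = Σ W_h² (1 − n_h/N_h) p̂_h(1−p̂_h)/(n_h−1):
  stratum A: (100/270)²·(1 − 13/100)·0.615·0.385/12 = 0.00235476
  stratum B: (170/270)²·(1 − 26/170)·0.808·0.192/25 = 0.0020838
V̂(p̂_st) = 0.00443856; SE = √V̂ = 0.0666225

p̂_st ≈ 0.7365, SE ≈ 0.0666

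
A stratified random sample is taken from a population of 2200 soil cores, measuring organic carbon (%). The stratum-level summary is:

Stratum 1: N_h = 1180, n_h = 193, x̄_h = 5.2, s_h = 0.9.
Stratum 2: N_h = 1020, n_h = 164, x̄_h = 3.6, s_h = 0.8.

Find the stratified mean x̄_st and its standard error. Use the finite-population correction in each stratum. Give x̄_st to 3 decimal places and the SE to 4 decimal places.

x̄_st ≈ 4.458, SE ≈ 0.0414

x̄_st = Σ W_h x̄_h = (1180·5.2 + 1020·3.6)/2200 = 4.45818
V̂(x̄_st) = Σ W_h² (1 − n_h/N_h) s_h²/n_h, with W_h = N_h/N and N = 2200:
  stratum 1: (1180/2200)²·(1 − 193/1180)·0.9²/193 = 0.00100991
  stratum 2: (1020/2200)²·(1 − 164/1020)·0.8²/164 = 0.000703987
V̂(x̄_st) = 0.00171389
SE(x̄_st) = √0.00171389 = 0.0413992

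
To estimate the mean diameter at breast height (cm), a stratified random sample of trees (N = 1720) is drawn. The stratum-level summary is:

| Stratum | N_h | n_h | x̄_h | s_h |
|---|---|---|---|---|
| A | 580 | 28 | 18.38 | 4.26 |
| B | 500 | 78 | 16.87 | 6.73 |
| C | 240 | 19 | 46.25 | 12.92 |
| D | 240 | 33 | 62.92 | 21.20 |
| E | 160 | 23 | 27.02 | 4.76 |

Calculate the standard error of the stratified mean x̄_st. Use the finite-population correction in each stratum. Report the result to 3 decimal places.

SE(x̄_st) ≈ 0.711

V̂(x̄_st) = Σ W_h² (1 − n_h/N_h) s_h²/n_h, with W_h = N_h/N and N = 1720:
  stratum A: (580/1720)²·(1 − 28/580)·4.26²/28 = 0.0701409
  stratum B: (500/1720)²·(1 − 78/500)·6.73²/78 = 0.0414153
  stratum C: (240/1720)²·(1 − 19/240)·12.92²/19 = 0.157514
  stratum D: (240/1720)²·(1 − 33/240)·21.20²/33 = 0.228709
  stratum E: (160/1720)²·(1 − 23/160)·4.76²/23 = 0.00729911
V̂(x̄_st) = 0.505078
SE(x̄_st) = √0.505078 = 0.710688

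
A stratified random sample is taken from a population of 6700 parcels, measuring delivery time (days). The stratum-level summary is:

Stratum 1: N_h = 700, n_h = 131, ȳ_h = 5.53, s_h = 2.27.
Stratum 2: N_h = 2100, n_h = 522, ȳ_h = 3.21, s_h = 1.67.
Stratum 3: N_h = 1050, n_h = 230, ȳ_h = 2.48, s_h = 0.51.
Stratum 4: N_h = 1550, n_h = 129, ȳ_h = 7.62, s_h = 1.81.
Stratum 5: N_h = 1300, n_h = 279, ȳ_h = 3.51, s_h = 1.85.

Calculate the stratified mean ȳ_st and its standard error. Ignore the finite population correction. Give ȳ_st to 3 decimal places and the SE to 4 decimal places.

ȳ_st ≈ 4.416, SE ≈ 0.0529

ȳ_st = Σ W_h ȳ_h = (700·5.53 + 2100·3.21 + 1050·2.48 + 1550·7.62 + 1300·3.51)/6700 = 4.41642
V̂(ȳ_st) = Σ W_h² s_h²/n_h, with W_h = N_h/N and N = 6700:
  stratum 1: (700/6700)²·2.27²/131 = 0.000429365
  stratum 2: (2100/6700)²·1.67²/522 = 0.00052487
  stratum 3: (1050/6700)²·0.51²/230 = 2.77742e-05
  stratum 4: (1550/6700)²·1.81²/129 = 0.00135919
  stratum 5: (1300/6700)²·1.85²/279 = 0.000461824
V̂(ȳ_st) = 0.00280303
SE(ȳ_st) = √0.00280303 = 0.0529436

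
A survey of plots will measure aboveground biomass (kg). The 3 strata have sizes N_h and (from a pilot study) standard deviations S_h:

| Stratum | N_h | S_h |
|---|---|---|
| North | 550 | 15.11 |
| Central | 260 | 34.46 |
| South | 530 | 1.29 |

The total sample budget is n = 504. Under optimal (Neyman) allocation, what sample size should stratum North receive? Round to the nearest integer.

233

Neyman allocation: n_h = n · N_h S_h / Σ N_i S_i, with n = 504.
  stratum North: N_h·S_h = 550·15.11 = 8310.50
  stratum Central: N_h·S_h = 260·34.46 = 8959.60
  stratum South: N_h·S_h = 530·1.29 = 683.70
Σ N_h S_h = 17953.80
n for stratum North = 504·8310.50/17953.80 = 233.293 → 233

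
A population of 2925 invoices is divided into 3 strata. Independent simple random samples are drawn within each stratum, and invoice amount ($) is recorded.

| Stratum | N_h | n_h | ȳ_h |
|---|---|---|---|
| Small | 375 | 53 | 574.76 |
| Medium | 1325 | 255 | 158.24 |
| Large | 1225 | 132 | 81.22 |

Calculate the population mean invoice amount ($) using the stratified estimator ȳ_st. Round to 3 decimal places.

N = Σ N_h = 2925. Stratum weights W_h = N_h/N.
ȳ_st = (375·574.76 + 1325·158.24 + 1225·81.22) / 2925 = 179.38376

ȳ_st ≈ 179.384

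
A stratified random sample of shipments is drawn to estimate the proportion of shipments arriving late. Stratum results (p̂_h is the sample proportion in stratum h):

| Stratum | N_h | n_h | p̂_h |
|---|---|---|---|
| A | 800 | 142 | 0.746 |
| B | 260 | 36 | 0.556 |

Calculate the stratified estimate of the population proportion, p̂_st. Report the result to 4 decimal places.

p̂_st ≈ 0.6994

N = 1060; stratum weights W_h = N_h/N.
p̂_st = Σ W_h p̂_h = (800·0.746 + 260·0.556)/1060 = 0.69940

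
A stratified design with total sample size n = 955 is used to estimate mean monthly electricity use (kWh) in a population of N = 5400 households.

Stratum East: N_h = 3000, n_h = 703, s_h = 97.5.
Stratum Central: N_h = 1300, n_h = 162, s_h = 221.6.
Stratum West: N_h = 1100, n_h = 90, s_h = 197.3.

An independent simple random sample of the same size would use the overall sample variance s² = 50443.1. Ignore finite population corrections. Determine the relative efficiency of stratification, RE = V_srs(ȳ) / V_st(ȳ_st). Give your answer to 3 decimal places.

RE ≈ 1.331

V̂(ȳ_st) = Σ W_h² s_h²/n_h, with W_h = N_h/N and N = 5400:
  stratum East: (3000/5400)²·97.5²/703 = 4.17358
  stratum Central: (1300/5400)²·221.6²/162 = 17.5681
  stratum West: (1100/5400)²·197.3²/90 = 17.9477
V_st = 39.6894
V_srs = s²/n = 50443.1/955 = 52.82
Relative efficiency = V_srs / V_st = 52.82/39.6894 = 1.3308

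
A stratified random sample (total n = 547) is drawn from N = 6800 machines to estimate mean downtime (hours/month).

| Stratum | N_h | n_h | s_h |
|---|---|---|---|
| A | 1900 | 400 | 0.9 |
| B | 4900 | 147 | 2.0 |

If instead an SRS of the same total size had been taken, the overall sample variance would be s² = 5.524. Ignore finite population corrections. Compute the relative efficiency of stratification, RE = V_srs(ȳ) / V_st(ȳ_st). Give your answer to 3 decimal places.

V̂(ȳ_st) = Σ W_h² s_h²/n_h, with W_h = N_h/N and N = 6800:
  stratum A: (1900/6800)²·0.9²/400 = 0.000158094
  stratum B: (4900/6800)²·2.0²/147 = 0.0141292
V_st = 0.0142873
V_srs = s²/n = 5.524/547 = 0.0100987
Relative efficiency = V_srs / V_st = 0.0100987/0.0142873 = 0.7068

RE ≈ 0.707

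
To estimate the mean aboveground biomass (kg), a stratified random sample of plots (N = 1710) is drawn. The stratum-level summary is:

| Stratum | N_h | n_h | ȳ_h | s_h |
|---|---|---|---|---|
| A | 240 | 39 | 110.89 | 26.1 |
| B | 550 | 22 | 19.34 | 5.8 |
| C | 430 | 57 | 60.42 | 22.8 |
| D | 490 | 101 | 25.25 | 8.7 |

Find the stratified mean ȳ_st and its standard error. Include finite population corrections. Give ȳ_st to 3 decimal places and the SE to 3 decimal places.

ȳ_st = Σ W_h ȳ_h = (240·110.89 + 550·19.34 + 430·60.42 + 490·25.25)/1710 = 44.21269
V̂(ȳ_st) = Σ W_h² (1 − n_h/N_h) s_h²/n_h, with W_h = N_h/N and N = 1710:
  stratum A: (240/1710)²·(1 − 39/240)·26.1²/39 = 0.288159
  stratum B: (550/1710)²·(1 − 22/550)·5.8²/22 = 0.151858
  stratum C: (430/1710)²·(1 − 57/430)·22.8²/57 = 0.500242
  stratum D: (490/1710)²·(1 − 101/490)·8.7²/101 = 0.0488507
V̂(ȳ_st) = 0.989109
SE(ȳ_st) = √0.989109 = 0.99454

ȳ_st ≈ 44.213, SE ≈ 0.995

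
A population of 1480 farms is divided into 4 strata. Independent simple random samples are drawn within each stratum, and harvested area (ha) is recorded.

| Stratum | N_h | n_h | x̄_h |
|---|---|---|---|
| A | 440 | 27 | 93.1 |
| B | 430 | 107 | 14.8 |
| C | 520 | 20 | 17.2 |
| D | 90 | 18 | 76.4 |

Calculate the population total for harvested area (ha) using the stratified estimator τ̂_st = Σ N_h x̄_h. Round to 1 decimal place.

τ̂_st ≈ 63148.0

τ̂_st = Σ N_h x̄_h = 440·93.1 + 430·14.8 + 520·17.2 + 90·76.4 = 63148.0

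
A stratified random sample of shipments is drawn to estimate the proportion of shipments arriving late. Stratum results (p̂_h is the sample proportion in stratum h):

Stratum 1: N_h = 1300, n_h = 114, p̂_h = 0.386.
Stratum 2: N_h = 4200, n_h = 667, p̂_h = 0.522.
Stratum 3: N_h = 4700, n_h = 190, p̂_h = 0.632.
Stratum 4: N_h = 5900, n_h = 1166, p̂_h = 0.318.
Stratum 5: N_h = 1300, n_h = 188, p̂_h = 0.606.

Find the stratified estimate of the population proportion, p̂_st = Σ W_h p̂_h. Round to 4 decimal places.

N = 17400; stratum weights W_h = N_h/N.
p̂_st = Σ W_h p̂_h = (1300·0.386 + 4200·0.522 + 4700·0.632 + 5900·0.318 + 1300·0.606)/17400 = 0.47866

p̂_st ≈ 0.4787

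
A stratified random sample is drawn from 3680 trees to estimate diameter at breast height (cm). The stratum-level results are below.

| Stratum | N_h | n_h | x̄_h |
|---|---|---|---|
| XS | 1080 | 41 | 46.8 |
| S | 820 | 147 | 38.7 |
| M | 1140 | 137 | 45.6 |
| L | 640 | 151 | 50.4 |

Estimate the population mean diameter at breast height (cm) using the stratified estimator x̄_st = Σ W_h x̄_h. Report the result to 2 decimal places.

x̄_st ≈ 45.25

N = Σ N_h = 3680. Stratum weights W_h = N_h/N.
x̄_st = (1080·46.8 + 820·38.7 + 1140·45.6 + 640·50.4) / 3680 = 45.2495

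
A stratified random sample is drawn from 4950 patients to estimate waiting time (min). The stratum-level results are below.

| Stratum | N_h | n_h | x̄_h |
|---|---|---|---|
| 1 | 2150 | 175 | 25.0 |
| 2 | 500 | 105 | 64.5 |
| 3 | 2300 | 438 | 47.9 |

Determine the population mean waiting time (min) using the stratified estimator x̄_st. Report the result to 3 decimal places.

N = Σ N_h = 4950. Stratum weights W_h = N_h/N.
x̄_st = (2150·25.0 + 500·64.5 + 2300·47.9) / 4950 = 39.63030

x̄_st ≈ 39.630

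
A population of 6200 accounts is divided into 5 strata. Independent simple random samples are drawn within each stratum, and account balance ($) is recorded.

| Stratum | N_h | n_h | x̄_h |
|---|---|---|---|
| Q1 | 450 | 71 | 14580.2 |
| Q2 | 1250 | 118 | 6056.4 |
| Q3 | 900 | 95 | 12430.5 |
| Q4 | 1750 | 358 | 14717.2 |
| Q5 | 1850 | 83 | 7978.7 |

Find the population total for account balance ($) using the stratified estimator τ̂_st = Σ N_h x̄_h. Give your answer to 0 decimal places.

τ̂_st ≈ 65834735

τ̂_st = Σ N_h x̄_h = 450·14580.2 + 1250·6056.4 + 900·12430.5 + 1750·14717.2 + 1850·7978.7 = 65834735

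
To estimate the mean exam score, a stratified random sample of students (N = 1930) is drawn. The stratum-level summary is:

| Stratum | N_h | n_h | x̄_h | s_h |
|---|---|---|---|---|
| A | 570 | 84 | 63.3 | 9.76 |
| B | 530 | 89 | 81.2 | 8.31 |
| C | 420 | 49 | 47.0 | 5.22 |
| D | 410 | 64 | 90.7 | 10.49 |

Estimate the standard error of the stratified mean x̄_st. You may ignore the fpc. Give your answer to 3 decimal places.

V̂(x̄_st) = Σ W_h² s_h²/n_h, with W_h = N_h/N and N = 1930:
  stratum A: (570/1930)²·9.76²/84 = 0.0989135
  stratum B: (530/1930)²·8.31²/89 = 0.0585126
  stratum C: (420/1930)²·5.22²/49 = 0.0263347
  stratum D: (410/1930)²·10.49²/64 = 0.0775933
V̂(x̄_st) = 0.261354
SE(x̄_st) = √0.261354 = 0.511228

SE(x̄_st) ≈ 0.511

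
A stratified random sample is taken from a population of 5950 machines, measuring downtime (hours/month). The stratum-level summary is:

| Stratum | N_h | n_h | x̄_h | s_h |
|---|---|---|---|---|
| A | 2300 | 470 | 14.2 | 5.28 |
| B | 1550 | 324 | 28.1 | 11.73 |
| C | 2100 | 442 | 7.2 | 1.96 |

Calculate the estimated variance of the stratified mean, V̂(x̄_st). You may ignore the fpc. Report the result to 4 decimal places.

V̂(x̄_st) = Σ W_h² s_h²/n_h, with W_h = N_h/N and N = 5950:
  stratum A: (2300/5950)²·5.28²/470 = 0.00886322
  stratum B: (1550/5950)²·11.73²/324 = 0.0288191
  stratum C: (2100/5950)²·1.96²/442 = 0.00108267
V̂(x̄_st) = 0.038765

V̂(x̄_st) ≈ 0.0388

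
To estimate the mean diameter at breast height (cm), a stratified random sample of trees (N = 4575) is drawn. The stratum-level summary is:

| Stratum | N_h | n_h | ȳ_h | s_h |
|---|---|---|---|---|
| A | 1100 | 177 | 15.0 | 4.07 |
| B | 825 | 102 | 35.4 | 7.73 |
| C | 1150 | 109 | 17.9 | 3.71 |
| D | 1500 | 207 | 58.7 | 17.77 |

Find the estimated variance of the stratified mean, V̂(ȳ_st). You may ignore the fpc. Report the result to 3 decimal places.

V̂(ȳ_st) ≈ 0.196

V̂(ȳ_st) = Σ W_h² s_h²/n_h, with W_h = N_h/N and N = 4575:
  stratum A: (1100/4575)²·4.07²/177 = 0.00541027
  stratum B: (825/4575)²·7.73²/102 = 0.0190495
  stratum C: (1150/4575)²·3.71²/109 = 0.00797875
  stratum D: (1500/4575)²·17.77²/207 = 0.163985
V̂(ȳ_st) = 0.196424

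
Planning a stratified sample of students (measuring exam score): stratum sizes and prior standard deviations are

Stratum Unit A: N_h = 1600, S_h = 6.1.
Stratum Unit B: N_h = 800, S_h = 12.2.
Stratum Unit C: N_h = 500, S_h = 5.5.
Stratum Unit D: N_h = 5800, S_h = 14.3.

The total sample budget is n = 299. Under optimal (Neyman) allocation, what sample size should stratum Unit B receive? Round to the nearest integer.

Neyman allocation: n_h = n · N_h S_h / Σ N_i S_i, with n = 299.
  stratum Unit A: N_h·S_h = 1600·6.1 = 9760.00
  stratum Unit B: N_h·S_h = 800·12.2 = 9760.00
  stratum Unit C: N_h·S_h = 500·5.5 = 2750.00
  stratum Unit D: N_h·S_h = 5800·14.3 = 82940.00
Σ N_h S_h = 105210.00
n for stratum Unit B = 299·9760.00/105210.00 = 27.737 → 28

28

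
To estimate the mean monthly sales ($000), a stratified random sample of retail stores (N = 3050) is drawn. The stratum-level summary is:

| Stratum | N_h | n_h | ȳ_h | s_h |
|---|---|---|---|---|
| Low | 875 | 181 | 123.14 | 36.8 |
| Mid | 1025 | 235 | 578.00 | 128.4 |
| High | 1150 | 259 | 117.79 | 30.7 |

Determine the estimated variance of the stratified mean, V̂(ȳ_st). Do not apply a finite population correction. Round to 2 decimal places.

V̂(ȳ_st) ≈ 9.06

V̂(ȳ_st) = Σ W_h² s_h²/n_h, with W_h = N_h/N and N = 3050:
  stratum Low: (875/3050)²·36.8²/181 = 0.615791
  stratum Mid: (1025/3050)²·128.4²/235 = 7.92338
  stratum High: (1150/3050)²·30.7²/259 = 0.517336
V̂(ȳ_st) = 9.0565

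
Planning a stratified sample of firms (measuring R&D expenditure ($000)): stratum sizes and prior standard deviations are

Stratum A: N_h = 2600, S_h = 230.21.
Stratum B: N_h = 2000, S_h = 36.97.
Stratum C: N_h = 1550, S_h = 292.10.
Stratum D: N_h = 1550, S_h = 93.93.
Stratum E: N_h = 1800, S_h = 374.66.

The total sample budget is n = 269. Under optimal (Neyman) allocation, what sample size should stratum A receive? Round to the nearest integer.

83

Neyman allocation: n_h = n · N_h S_h / Σ N_i S_i, with n = 269.
  stratum A: N_h·S_h = 2600·230.21 = 598546.00
  stratum B: N_h·S_h = 2000·36.97 = 73940.00
  stratum C: N_h·S_h = 1550·292.10 = 452755.00
  stratum D: N_h·S_h = 1550·93.93 = 145591.50
  stratum E: N_h·S_h = 1800·374.66 = 674388.00
Σ N_h S_h = 1945220.50
n for stratum A = 269·598546.00/1945220.50 = 82.772 → 83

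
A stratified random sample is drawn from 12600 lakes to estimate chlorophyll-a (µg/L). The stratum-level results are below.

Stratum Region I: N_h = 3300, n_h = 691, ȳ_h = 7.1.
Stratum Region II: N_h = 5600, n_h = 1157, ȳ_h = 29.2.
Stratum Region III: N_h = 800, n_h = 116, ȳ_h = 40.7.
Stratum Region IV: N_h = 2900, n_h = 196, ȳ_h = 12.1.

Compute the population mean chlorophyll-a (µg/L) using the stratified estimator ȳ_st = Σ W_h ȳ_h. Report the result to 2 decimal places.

N = Σ N_h = 12600. Stratum weights W_h = N_h/N.
ȳ_st = (3300·7.1 + 5600·29.2 + 800·40.7 + 2900·12.1) / 12600 = 20.2063

ȳ_st ≈ 20.21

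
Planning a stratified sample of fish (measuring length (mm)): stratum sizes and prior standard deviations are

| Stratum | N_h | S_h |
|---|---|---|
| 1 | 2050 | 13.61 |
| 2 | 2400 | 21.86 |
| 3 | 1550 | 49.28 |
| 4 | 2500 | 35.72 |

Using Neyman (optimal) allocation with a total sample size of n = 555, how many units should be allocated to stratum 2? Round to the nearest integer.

118

Neyman allocation: n_h = n · N_h S_h / Σ N_i S_i, with n = 555.
  stratum 1: N_h·S_h = 2050·13.61 = 27900.50
  stratum 2: N_h·S_h = 2400·21.86 = 52464.00
  stratum 3: N_h·S_h = 1550·49.28 = 76384.00
  stratum 4: N_h·S_h = 2500·35.72 = 89300.00
Σ N_h S_h = 246048.50
n for stratum 2 = 555·52464.00/246048.50 = 118.341 → 118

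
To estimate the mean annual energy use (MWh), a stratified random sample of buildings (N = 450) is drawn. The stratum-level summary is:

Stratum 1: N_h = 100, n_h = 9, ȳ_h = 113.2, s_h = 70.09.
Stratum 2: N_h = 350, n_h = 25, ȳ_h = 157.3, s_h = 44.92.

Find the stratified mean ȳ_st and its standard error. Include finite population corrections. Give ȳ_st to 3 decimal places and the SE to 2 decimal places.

ȳ_st = Σ W_h ȳ_h = (100·113.2 + 350·157.3)/450 = 147.50000
V̂(ȳ_st) = Σ W_h² (1 − n_h/N_h) s_h²/n_h, with W_h = N_h/N and N = 450:
  stratum 1: (100/450)²·(1 − 9/100)·70.09²/9 = 24.5293
  stratum 2: (350/450)²·(1 − 25/350)·44.92²/25 = 45.3384
V̂(ȳ_st) = 69.8677
SE(ȳ_st) = √69.8677 = 8.35869

ȳ_st ≈ 147.500, SE ≈ 8.36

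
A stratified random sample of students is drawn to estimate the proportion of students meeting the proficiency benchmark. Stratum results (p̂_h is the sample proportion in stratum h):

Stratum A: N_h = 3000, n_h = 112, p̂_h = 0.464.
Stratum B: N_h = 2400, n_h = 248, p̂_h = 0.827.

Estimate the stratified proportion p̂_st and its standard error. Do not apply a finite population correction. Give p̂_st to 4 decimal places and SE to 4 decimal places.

p̂_st ≈ 0.6253, SE ≈ 0.0284

N = 5400; stratum weights W_h = N_h/N.
p̂_st = Σ W_h p̂_h = (3000·0.464 + 2400·0.827)/5400 = 0.62533
V̂(p̂_st) = Σ W_h² p̂_h(1−p̂_h)/(n_h−1):
  stratum A: (3000/5400)²·0.464·0.536/111 = 0.000691536
  stratum B: (2400/5400)²·0.827·0.173/247 = 0.000114417
V̂(p̂_st) = 0.000805953; SE = √V̂ = 0.0283893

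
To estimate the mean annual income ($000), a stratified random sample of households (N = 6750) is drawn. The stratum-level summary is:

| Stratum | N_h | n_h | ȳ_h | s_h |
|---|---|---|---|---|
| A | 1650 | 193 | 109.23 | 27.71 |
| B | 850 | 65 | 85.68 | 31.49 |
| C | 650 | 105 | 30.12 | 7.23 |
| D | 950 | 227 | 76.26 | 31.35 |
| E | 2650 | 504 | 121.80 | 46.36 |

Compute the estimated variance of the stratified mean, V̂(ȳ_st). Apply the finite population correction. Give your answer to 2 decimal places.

V̂(ȳ_st) = Σ W_h² (1 − n_h/N_h) s_h²/n_h, with W_h = N_h/N and N = 6750:
  stratum A: (1650/6750)²·(1 − 193/1650)·27.71²/193 = 0.209919
  stratum B: (850/6750)²·(1 − 65/850)·31.49²/65 = 0.223415
  stratum C: (650/6750)²·(1 − 105/650)·7.23²/105 = 0.0038707
  stratum D: (950/6750)²·(1 − 227/950)·31.35²/227 = 0.0652685
  stratum E: (2650/6750)²·(1 − 504/2650)·46.36²/504 = 0.532261
V̂(ȳ_st) = 1.03473

V̂(ȳ_st) ≈ 1.03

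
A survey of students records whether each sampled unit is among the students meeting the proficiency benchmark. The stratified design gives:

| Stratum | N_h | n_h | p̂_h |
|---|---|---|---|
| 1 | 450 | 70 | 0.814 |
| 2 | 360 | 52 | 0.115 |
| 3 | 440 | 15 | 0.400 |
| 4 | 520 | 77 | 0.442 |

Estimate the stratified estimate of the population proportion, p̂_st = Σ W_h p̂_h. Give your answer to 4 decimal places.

N = 1770; stratum weights W_h = N_h/N.
p̂_st = Σ W_h p̂_h = (450·0.814 + 360·0.115 + 440·0.400 + 520·0.442)/1770 = 0.45963

p̂_st ≈ 0.4596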